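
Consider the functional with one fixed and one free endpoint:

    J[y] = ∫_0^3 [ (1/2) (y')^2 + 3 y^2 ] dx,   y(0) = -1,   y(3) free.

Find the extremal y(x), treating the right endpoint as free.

The Lagrangian L = (1/2) (y')^2 + 3 y^2 gives
    ∂L/∂y = 6 y,   ∂L/∂y' = y'.
Euler-Lagrange: y'' − 6 y = 0.
With k = sqrt(6), the general solution is
    y(x) = A cosh(sqrt(6) x) + B sinh(sqrt(6) x).
Fixed left endpoint y(0) = -1 ⇒ A = -1.
The right endpoint x = 3 is free, so the natural (transversality) condition is ∂L/∂y' |_{x=3} = 0, i.e. y'(3) = 0.
Compute y'(x) = A k sinh(k x) + B k cosh(k x), so
    y'(3) = A k sinh(k·3) + B k cosh(k·3) = 0
    ⇒ B = −A tanh(k·3) = tanh(sqrt(6)·3).
Therefore the extremal is
    y(x) = −cosh(sqrt(6) x) + tanh(sqrt(6)·3) sinh(sqrt(6) x).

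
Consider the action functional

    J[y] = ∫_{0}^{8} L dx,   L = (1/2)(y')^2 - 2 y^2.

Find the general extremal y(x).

The Lagrangian is L = (1/2)(y')^2 - 2 y^2.
∂L/∂y = -4y.
∂L/∂y' = y'.
The Euler-Lagrange equation d/dx(∂L/∂y') − ∂L/∂y = 0 becomes:
    y'' + 4 y = 0
General solution: y(x) = A sin(2x) + B cos(2x), where A and B are arbitrary constants fixed by the endpoint conditions.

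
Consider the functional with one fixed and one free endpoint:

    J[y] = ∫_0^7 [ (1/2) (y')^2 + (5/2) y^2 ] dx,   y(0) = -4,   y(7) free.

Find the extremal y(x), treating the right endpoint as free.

The Lagrangian L = (1/2) (y')^2 + (5/2) y^2 gives
    ∂L/∂y = 5 y,   ∂L/∂y' = y'.
Euler-Lagrange: y'' − 5 y = 0.
With k = sqrt(5), the general solution is
    y(x) = A cosh(sqrt(5) x) + B sinh(sqrt(5) x).
Fixed left endpoint y(0) = -4 ⇒ A = -4.
The right endpoint x = 7 is free, so the natural (transversality) condition is ∂L/∂y' |_{x=7} = 0, i.e. y'(7) = 0.
Compute y'(x) = A k sinh(k x) + B k cosh(k x), so
    y'(7) = A k sinh(k·7) + B k cosh(k·7) = 0
    ⇒ B = −A tanh(k·7) = 4 tanh(sqrt(5)·7).
Therefore the extremal is
    y(x) = −4 cosh(sqrt(5) x) + 4 tanh(sqrt(5)·7) sinh(sqrt(5) x).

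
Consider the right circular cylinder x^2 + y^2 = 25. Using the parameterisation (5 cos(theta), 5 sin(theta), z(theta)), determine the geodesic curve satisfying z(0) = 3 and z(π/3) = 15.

Parameterise the cylinder of radius R = 5 as
    r(θ) = (5 cos θ, 5 sin θ, z(θ)).
The arc-length element is
    ds = sqrt(25 + (dz/dθ)^2) dθ,
so the Lagrangian is L = sqrt(25 + z'^2).
L depends on z' only, not on z or θ, so ∂L/∂z = 0 and
    ∂L/∂z' = z' / sqrt(25 + z'^2).
The Euler-Lagrange equation gives
    d/dθ( z' / sqrt(25 + z'^2) ) = 0,
so z' is constant. Integrating once:
    z(θ) = a θ + b,
a helix on the cylinder (a straight line when the cylinder is unrolled). The constants a, b are determined by the endpoint conditions.
With endpoint conditions z(0) = 3 and z(π/3) = 15: from z(0) = b we get b = 3, and a·π/3 + 3 = 15 gives a = 36/π, so
    z(θ) = (36/π) θ + 3.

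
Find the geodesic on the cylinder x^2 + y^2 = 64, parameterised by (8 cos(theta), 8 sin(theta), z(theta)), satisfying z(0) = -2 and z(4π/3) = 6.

Parameterise the cylinder of radius R = 8 as
    r(θ) = (8 cos θ, 8 sin θ, z(θ)).
The arc-length element is
    ds = sqrt(64 + (dz/dθ)^2) dθ,
so the Lagrangian is L = sqrt(64 + z'^2).
L depends on z' only, not on z or θ, so ∂L/∂z = 0 and
    ∂L/∂z' = z' / sqrt(64 + z'^2).
The Euler-Lagrange equation gives
    d/dθ( z' / sqrt(64 + z'^2) ) = 0,
so z' is constant. Integrating once:
    z(θ) = a θ + b,
a helix on the cylinder (a straight line when the cylinder is unrolled). The constants a, b are determined by the endpoint conditions.
With endpoint conditions z(0) = -2 and z(4π/3) = 6: from z(0) = b we get b = -2, and a·4π/3 + -2 = 6 gives a = 6/π, so
    z(θ) = (6/π) θ − 2.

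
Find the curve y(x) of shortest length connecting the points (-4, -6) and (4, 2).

Arc-length functional: J[y] = ∫ sqrt(1 + (y')^2) dx.
Lagrangian L = sqrt(1 + (y')^2) has no explicit y dependence, so ∂L/∂y = 0 and the Euler-Lagrange equation gives
    d/dx( y' / sqrt(1 + (y')^2) ) = 0  ⇒  y' / sqrt(1 + (y')^2) = const.
Hence y' is constant, so y(x) is affine.
Fitting the endpoints (-4, -6) and (4, 2):
    slope m = (2 − (-6)) / (4 − (-4)) = 1,
    intercept c = (-6) − m·(-4) = -2.
Extremal: y(x) = x - 2.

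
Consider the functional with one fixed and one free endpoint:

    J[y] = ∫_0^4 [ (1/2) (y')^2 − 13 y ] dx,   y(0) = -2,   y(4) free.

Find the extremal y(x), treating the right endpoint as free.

The Lagrangian L = (1/2) (y')^2 − 13 y gives
    ∂L/∂y = −13,   ∂L/∂y' = y'.
Euler-Lagrange: d/dx(y') − (−13) = 0, i.e. y'' + 13 = 0, so
    y(x) = −(13/2) x^2 + C1 x + C2.
Fixed left endpoint y(0) = -2 ⇒ C2 = -2.
The right endpoint x = 4 is free, so the natural (transversality) condition is ∂L/∂y' |_{x=4} = 0, i.e. y'(4) = 0.
Compute y'(x) = −13 x + C1, so y'(4) = −52 + C1 = 0 ⇒ C1 = 52.
Therefore the extremal is
    y(x) = −(13/2) x^2 + 52 x − 2.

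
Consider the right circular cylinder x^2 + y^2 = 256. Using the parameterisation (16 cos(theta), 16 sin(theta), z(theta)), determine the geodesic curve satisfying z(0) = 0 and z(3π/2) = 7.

Parameterise the cylinder of radius R = 16 as
    r(θ) = (16 cos θ, 16 sin θ, z(θ)).
The arc-length element is
    ds = sqrt(256 + (dz/dθ)^2) dθ,
so the Lagrangian is L = sqrt(256 + z'^2).
L depends on z' only, not on z or θ, so ∂L/∂z = 0 and
    ∂L/∂z' = z' / sqrt(256 + z'^2).
The Euler-Lagrange equation gives
    d/dθ( z' / sqrt(256 + z'^2) ) = 0,
so z' is constant. Integrating once:
    z(θ) = a θ + b,
a helix on the cylinder (a straight line when the cylinder is unrolled). The constants a, b are determined by the endpoint conditions.
With endpoint conditions z(0) = 0 and z(3π/2) = 7: from z(0) = b we get b = 0, and a·3π/2 + 0 = 7 gives a = 14/(3π), so
    z(θ) = (14/(3π)) θ.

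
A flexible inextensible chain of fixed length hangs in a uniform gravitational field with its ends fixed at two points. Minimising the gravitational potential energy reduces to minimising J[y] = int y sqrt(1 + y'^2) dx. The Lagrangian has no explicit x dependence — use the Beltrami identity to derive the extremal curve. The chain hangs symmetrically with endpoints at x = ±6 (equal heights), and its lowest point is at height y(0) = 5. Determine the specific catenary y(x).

The Lagrangian L(y, y') = y sqrt(1 + y'^2) has no explicit x dependence, so the Beltrami identity applies:
    L − y' ∂L/∂y' = C.
Compute ∂L/∂y' = y · y' / sqrt(1 + y'^2). Then
    L − y' ∂L/∂y'
    = y sqrt(1 + y'^2) − y · y'^2 / sqrt(1 + y'^2)
    = y (1 + y'^2 − y'^2) / sqrt(1 + y'^2)
    = y / sqrt(1 + y'^2) = C.
Squaring gives y^2 = C^2 (1 + y'^2), i.e.
    y'^2 = y^2 / C^2 − 1.
Separating variables,
    dy / sqrt(y^2 − C^2) = dx / C,
and integrating gives arccosh(y / C) = (x − a)/C, so
    y(x) = C cosh((x − a)/C),
the catenary. The constants C and a are fixed by the two endpoint conditions (and, for the hanging-chain problem, the length constraint selects C).
Now fit the given data. The endpoints x = ±6 are symmetric at equal height, so the catenary is even about its minimum: a = 0 and y(x) = C cosh(x/C). The lowest point is y(0) = C cosh(0) = C, and we are told y(0) = 5, so C = 5. Therefore
    y(x) = 5 cosh(x/5),
and at the endpoints
    y(±6) = 5 cosh(6/5).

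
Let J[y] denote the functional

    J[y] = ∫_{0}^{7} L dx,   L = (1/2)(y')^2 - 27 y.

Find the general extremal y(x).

The Lagrangian is L = (1/2)(y')^2 - 27 y.
∂L/∂y = -27.
∂L/∂y' = y'.
The Euler-Lagrange equation d/dx(∂L/∂y') − ∂L/∂y = 0 becomes:
    y'' + 27 = 0
General solution: y(x) = -(27/2) x^2 + A x + B, where A and B are arbitrary constants fixed by the endpoint conditions.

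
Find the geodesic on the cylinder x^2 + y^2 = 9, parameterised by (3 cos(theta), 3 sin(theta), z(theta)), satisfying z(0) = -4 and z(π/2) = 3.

Parameterise the cylinder of radius R = 3 as
    r(θ) = (3 cos θ, 3 sin θ, z(θ)).
The arc-length element is
    ds = sqrt(9 + (dz/dθ)^2) dθ,
so the Lagrangian is L = sqrt(9 + z'^2).
L depends on z' only, not on z or θ, so ∂L/∂z = 0 and
    ∂L/∂z' = z' / sqrt(9 + z'^2).
The Euler-Lagrange equation gives
    d/dθ( z' / sqrt(9 + z'^2) ) = 0,
so z' is constant. Integrating once:
    z(θ) = a θ + b,
a helix on the cylinder (a straight line when the cylinder is unrolled). The constants a, b are determined by the endpoint conditions.
With endpoint conditions z(0) = -4 and z(π/2) = 3: from z(0) = b we get b = -4, and a·π/2 + -4 = 3 gives a = 14/π, so
    z(θ) = (14/π) θ − 4.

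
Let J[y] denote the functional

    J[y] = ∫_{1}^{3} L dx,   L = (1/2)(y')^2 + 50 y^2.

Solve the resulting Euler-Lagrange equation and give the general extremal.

The Lagrangian is L = (1/2)(y')^2 + 50 y^2.
∂L/∂y = 100y.
∂L/∂y' = y'.
The Euler-Lagrange equation d/dx(∂L/∂y') − ∂L/∂y = 0 becomes:
    y'' - 100 y = 0
General solution: y(x) = A e^(10x) + B e^(-10x), where A and B are arbitrary constants fixed by the endpoint conditions.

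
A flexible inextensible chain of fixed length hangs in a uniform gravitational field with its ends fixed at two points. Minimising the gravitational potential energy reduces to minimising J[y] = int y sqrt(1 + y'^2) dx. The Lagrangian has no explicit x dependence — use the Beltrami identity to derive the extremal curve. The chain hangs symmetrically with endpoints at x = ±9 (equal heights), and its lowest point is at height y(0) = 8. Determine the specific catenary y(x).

The Lagrangian L(y, y') = y sqrt(1 + y'^2) has no explicit x dependence, so the Beltrami identity applies:
    L − y' ∂L/∂y' = C.
Compute ∂L/∂y' = y · y' / sqrt(1 + y'^2). Then
    L − y' ∂L/∂y'
    = y sqrt(1 + y'^2) − y · y'^2 / sqrt(1 + y'^2)
    = y (1 + y'^2 − y'^2) / sqrt(1 + y'^2)
    = y / sqrt(1 + y'^2) = C.
Squaring gives y^2 = C^2 (1 + y'^2), i.e.
    y'^2 = y^2 / C^2 − 1.
Separating variables,
    dy / sqrt(y^2 − C^2) = dx / C,
and integrating gives arccosh(y / C) = (x − a)/C, so
    y(x) = C cosh((x − a)/C),
the catenary. The constants C and a are fixed by the two endpoint conditions (and, for the hanging-chain problem, the length constraint selects C).
Now fit the given data. The endpoints x = ±9 are symmetric at equal height, so the catenary is even about its minimum: a = 0 and y(x) = C cosh(x/C). The lowest point is y(0) = C cosh(0) = C, and we are told y(0) = 8, so C = 8. Therefore
    y(x) = 8 cosh(x/8),
and at the endpoints
    y(±9) = 8 cosh(9/8).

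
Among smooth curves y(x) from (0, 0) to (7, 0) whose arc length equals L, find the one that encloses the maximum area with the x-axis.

Set up the augmented Lagrangian using a multiplier λ for the length constraint:
    F(y, y') = y − λ sqrt(1 + y'^2).
F has no explicit x dependence, so the Beltrami identity yields a first integral
    F − y' ∂F/∂y' = C.
Compute ∂F/∂y' = −λ y' / sqrt(1 + y'^2). Then
    y − λ sqrt(1 + y'^2) + λ y'^2 / sqrt(1 + y'^2) = C
    ⇒  y − λ / sqrt(1 + y'^2) = C.
Solving for y' and integrating gives
    (x − a)^2 + (y − b)^2 = λ^2,
a circular arc of radius λ. The constants a, b are determined by the endpoint conditions y(0) = y(7) = 0, and λ is fixed implicitly by the length constraint
    ∫_{0}^{7} sqrt(1 + y'^2) dx = L.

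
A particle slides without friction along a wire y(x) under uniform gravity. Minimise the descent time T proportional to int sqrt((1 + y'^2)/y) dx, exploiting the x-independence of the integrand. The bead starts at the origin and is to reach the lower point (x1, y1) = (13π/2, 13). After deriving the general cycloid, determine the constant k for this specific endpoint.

The Lagrangian L = sqrt((1 + y'^2) / y) has no explicit x dependence, so the Beltrami identity applies:
    L − y' ∂L/∂y' = C.
Compute ∂L/∂y' = y' / sqrt(y (1 + y'^2)).
Substitute:
    sqrt((1 + y'^2)/y) − y'·y' / sqrt(y (1 + y'^2))
    = (1 + y'^2) / sqrt(y (1 + y'^2)) − y'^2 / sqrt(y (1 + y'^2))
    = 1 / sqrt(y (1 + y'^2)) = C.
Squaring and rearranging gives the first integral
    y (1 + y'^2) = 1/C^2 =: k   (constant).
Solving this first-order ODE by the substitution
    y = (k/2)(1 − cos θ)
yields the cycloid parameterisation
    x(θ) = (k/2)(θ − sin θ),   y(θ) = (k/2)(1 − cos θ).
The constant k is fixed by the endpoint condition.
Now fit the given lower endpoint (x1, y1) = (13π/2, 13). At the bottom of the first arch (θ = π), the parametric equations give
    y(π) = (k/2)(1 − cos π) = k,
    x(π) = (k/2)(π − sin π) = kπ/2.
Matching y(π) = 13 gives k = 13, consistent with x(π) = 13π/2. Therefore the specific cycloid is
    x(θ) = (13/2)(θ − sin θ),   y(θ) = (13/2)(1 − cos θ).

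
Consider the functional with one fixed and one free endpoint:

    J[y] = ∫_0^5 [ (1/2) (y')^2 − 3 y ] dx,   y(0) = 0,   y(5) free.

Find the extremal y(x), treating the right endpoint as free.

The Lagrangian L = (1/2) (y')^2 − 3 y gives
    ∂L/∂y = −3,   ∂L/∂y' = y'.
Euler-Lagrange: d/dx(y') − (−3) = 0, i.e. y'' + 3 = 0, so
    y(x) = −(3/2) x^2 + C1 x + C2.
Fixed left endpoint y(0) = 0 ⇒ C2 = 0.
The right endpoint x = 5 is free, so the natural (transversality) condition is ∂L/∂y' |_{x=5} = 0, i.e. y'(5) = 0.
Compute y'(x) = −3 x + C1, so y'(5) = −15 + C1 = 0 ⇒ C1 = 15.
Therefore the extremal is
    y(x) = −(3/2) x^2 + 15 x.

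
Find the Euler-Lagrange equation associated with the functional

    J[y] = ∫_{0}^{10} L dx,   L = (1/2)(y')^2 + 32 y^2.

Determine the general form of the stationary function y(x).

The Lagrangian is L = (1/2)(y')^2 + 32 y^2.
∂L/∂y = 64y.
∂L/∂y' = y'.
The Euler-Lagrange equation d/dx(∂L/∂y') − ∂L/∂y = 0 becomes:
    y'' - 64 y = 0
General solution: y(x) = A e^(8x) + B e^(-8x), where A and B are arbitrary constants fixed by the endpoint conditions.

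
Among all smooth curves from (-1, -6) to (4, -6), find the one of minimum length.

Arc-length functional: J[y] = ∫ sqrt(1 + (y')^2) dx.
Lagrangian L = sqrt(1 + (y')^2) has no explicit y dependence, so ∂L/∂y = 0 and the Euler-Lagrange equation gives
    d/dx( y' / sqrt(1 + (y')^2) ) = 0  ⇒  y' / sqrt(1 + (y')^2) = const.
Hence y' is constant, so y(x) is affine.
Fitting the endpoints (-1, -6) and (4, -6):
    slope m = ((-6) − (-6)) / (4 − (-1)) = 0,
    intercept c = (-6) − m·(-1) = -6.
Extremal: y(x) = -6.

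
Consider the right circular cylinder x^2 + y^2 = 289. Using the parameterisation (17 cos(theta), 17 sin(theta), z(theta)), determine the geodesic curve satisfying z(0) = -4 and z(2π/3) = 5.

Parameterise the cylinder of radius R = 17 as
    r(θ) = (17 cos θ, 17 sin θ, z(θ)).
The arc-length element is
    ds = sqrt(289 + (dz/dθ)^2) dθ,
so the Lagrangian is L = sqrt(289 + z'^2).
L depends on z' only, not on z or θ, so ∂L/∂z = 0 and
    ∂L/∂z' = z' / sqrt(289 + z'^2).
The Euler-Lagrange equation gives
    d/dθ( z' / sqrt(289 + z'^2) ) = 0,
so z' is constant. Integrating once:
    z(θ) = a θ + b,
a helix on the cylinder (a straight line when the cylinder is unrolled). The constants a, b are determined by the endpoint conditions.
With endpoint conditions z(0) = -4 and z(2π/3) = 5: from z(0) = b we get b = -4, and a·2π/3 + -4 = 5 gives a = 27/(2π), so
    z(θ) = (27/(2π)) θ − 4.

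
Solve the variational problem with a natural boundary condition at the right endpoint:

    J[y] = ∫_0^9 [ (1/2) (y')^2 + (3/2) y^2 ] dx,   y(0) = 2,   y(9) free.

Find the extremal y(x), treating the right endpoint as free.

The Lagrangian L = (1/2) (y')^2 + (3/2) y^2 gives
    ∂L/∂y = 3 y,   ∂L/∂y' = y'.
Euler-Lagrange: y'' − 3 y = 0.
With k = sqrt(3), the general solution is
    y(x) = A cosh(sqrt(3) x) + B sinh(sqrt(3) x).
Fixed left endpoint y(0) = 2 ⇒ A = 2.
The right endpoint x = 9 is free, so the natural (transversality) condition is ∂L/∂y' |_{x=9} = 0, i.e. y'(9) = 0.
Compute y'(x) = A k sinh(k x) + B k cosh(k x), so
    y'(9) = A k sinh(k·9) + B k cosh(k·9) = 0
    ⇒ B = −A tanh(k·9) = − 2 tanh(sqrt(3)·9).
Therefore the extremal is
    y(x) = 2 cosh(sqrt(3) x) − 2 tanh(sqrt(3)·9) sinh(sqrt(3) x).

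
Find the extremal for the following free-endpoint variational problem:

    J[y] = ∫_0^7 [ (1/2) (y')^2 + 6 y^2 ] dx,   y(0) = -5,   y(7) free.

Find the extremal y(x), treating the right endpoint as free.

The Lagrangian L = (1/2) (y')^2 + 6 y^2 gives
    ∂L/∂y = 12 y,   ∂L/∂y' = y'.
Euler-Lagrange: y'' − 12 y = 0.
With k = sqrt(12), the general solution is
    y(x) = A cosh(sqrt(12) x) + B sinh(sqrt(12) x).
Fixed left endpoint y(0) = -5 ⇒ A = -5.
The right endpoint x = 7 is free, so the natural (transversality) condition is ∂L/∂y' |_{x=7} = 0, i.e. y'(7) = 0.
Compute y'(x) = A k sinh(k x) + B k cosh(k x), so
    y'(7) = A k sinh(k·7) + B k cosh(k·7) = 0
    ⇒ B = −A tanh(k·7) = 5 tanh(sqrt(12)·7).
Therefore the extremal is
    y(x) = −5 cosh(sqrt(12) x) + 5 tanh(sqrt(12)·7) sinh(sqrt(12) x).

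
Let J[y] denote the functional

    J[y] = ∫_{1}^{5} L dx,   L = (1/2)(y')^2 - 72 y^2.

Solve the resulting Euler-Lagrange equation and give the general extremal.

The Lagrangian is L = (1/2)(y')^2 - 72 y^2.
∂L/∂y = -144y.
∂L/∂y' = y'.
The Euler-Lagrange equation d/dx(∂L/∂y') − ∂L/∂y = 0 becomes:
    y'' + 144 y = 0
General solution: y(x) = A sin(12x) + B cos(12x), where A and B are arbitrary constants fixed by the endpoint conditions.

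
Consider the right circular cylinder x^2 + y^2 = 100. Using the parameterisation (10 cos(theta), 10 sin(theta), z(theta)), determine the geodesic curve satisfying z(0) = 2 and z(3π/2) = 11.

Parameterise the cylinder of radius R = 10 as
    r(θ) = (10 cos θ, 10 sin θ, z(θ)).
The arc-length element is
    ds = sqrt(100 + (dz/dθ)^2) dθ,
so the Lagrangian is L = sqrt(100 + z'^2).
L depends on z' only, not on z or θ, so ∂L/∂z = 0 and
    ∂L/∂z' = z' / sqrt(100 + z'^2).
The Euler-Lagrange equation gives
    d/dθ( z' / sqrt(100 + z'^2) ) = 0,
so z' is constant. Integrating once:
    z(θ) = a θ + b,
a helix on the cylinder (a straight line when the cylinder is unrolled). The constants a, b are determined by the endpoint conditions.
With endpoint conditions z(0) = 2 and z(3π/2) = 11: from z(0) = b we get b = 2, and a·3π/2 + 2 = 11 gives a = 6/π, so
    z(θ) = (6/π) θ + 2.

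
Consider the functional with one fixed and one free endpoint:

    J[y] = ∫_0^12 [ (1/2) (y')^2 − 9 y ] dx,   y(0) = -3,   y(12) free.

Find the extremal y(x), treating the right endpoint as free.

The Lagrangian L = (1/2) (y')^2 − 9 y gives
    ∂L/∂y = −9,   ∂L/∂y' = y'.
Euler-Lagrange: d/dx(y') − (−9) = 0, i.e. y'' + 9 = 0, so
    y(x) = −(9/2) x^2 + C1 x + C2.
Fixed left endpoint y(0) = -3 ⇒ C2 = -3.
The right endpoint x = 12 is free, so the natural (transversality) condition is ∂L/∂y' |_{x=12} = 0, i.e. y'(12) = 0.
Compute y'(x) = −9 x + C1, so y'(12) = −108 + C1 = 0 ⇒ C1 = 108.
Therefore the extremal is
    y(x) = −(9/2) x^2 + 108 x − 3.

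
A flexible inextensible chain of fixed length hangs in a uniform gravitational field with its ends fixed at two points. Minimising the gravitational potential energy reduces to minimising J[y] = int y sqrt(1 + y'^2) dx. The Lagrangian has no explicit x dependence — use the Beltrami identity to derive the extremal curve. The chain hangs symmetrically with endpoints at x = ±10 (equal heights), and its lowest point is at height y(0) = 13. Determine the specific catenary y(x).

The Lagrangian L(y, y') = y sqrt(1 + y'^2) has no explicit x dependence, so the Beltrami identity applies:
    L − y' ∂L/∂y' = C.
Compute ∂L/∂y' = y · y' / sqrt(1 + y'^2). Then
    L − y' ∂L/∂y'
    = y sqrt(1 + y'^2) − y · y'^2 / sqrt(1 + y'^2)
    = y (1 + y'^2 − y'^2) / sqrt(1 + y'^2)
    = y / sqrt(1 + y'^2) = C.
Squaring gives y^2 = C^2 (1 + y'^2), i.e.
    y'^2 = y^2 / C^2 − 1.
Separating variables,
    dy / sqrt(y^2 − C^2) = dx / C,
and integrating gives arccosh(y / C) = (x − a)/C, so
    y(x) = C cosh((x − a)/C),
the catenary. The constants C and a are fixed by the two endpoint conditions (and, for the hanging-chain problem, the length constraint selects C).
Now fit the given data. The endpoints x = ±10 are symmetric at equal height, so the catenary is even about its minimum: a = 0 and y(x) = C cosh(x/C). The lowest point is y(0) = C cosh(0) = C, and we are told y(0) = 13, so C = 13. Therefore
    y(x) = 13 cosh(x/13),
and at the endpoints
    y(±10) = 13 cosh(10/13).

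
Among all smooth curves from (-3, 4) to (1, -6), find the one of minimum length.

Arc-length functional: J[y] = ∫ sqrt(1 + (y')^2) dx.
Lagrangian L = sqrt(1 + (y')^2) has no explicit y dependence, so ∂L/∂y = 0 and the Euler-Lagrange equation gives
    d/dx( y' / sqrt(1 + (y')^2) ) = 0  ⇒  y' / sqrt(1 + (y')^2) = const.
Hence y' is constant, so y(x) is affine.
Fitting the endpoints (-3, 4) and (1, -6):
    slope m = ((-6) − 4) / (1 − (-3)) = -5/2,
    intercept c = 4 − m·(-3) = -7/2.
Extremal: y(x) = (-5/2) x - 7/2.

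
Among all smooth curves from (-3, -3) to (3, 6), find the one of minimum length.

Arc-length functional: J[y] = ∫ sqrt(1 + (y')^2) dx.
Lagrangian L = sqrt(1 + (y')^2) has no explicit y dependence, so ∂L/∂y = 0 and the Euler-Lagrange equation gives
    d/dx( y' / sqrt(1 + (y')^2) ) = 0  ⇒  y' / sqrt(1 + (y')^2) = const.
Hence y' is constant, so y(x) is affine.
Fitting the endpoints (-3, -3) and (3, 6):
    slope m = (6 − (-3)) / (3 − (-3)) = 3/2,
    intercept c = (-3) − m·(-3) = 3/2.
Extremal: y(x) = (3/2) x + 3/2.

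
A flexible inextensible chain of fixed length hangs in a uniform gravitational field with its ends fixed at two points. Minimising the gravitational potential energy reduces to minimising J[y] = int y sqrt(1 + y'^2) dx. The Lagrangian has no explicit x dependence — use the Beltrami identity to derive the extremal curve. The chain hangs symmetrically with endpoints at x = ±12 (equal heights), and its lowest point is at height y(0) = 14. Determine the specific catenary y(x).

The Lagrangian L(y, y') = y sqrt(1 + y'^2) has no explicit x dependence, so the Beltrami identity applies:
    L − y' ∂L/∂y' = C.
Compute ∂L/∂y' = y · y' / sqrt(1 + y'^2). Then
    L − y' ∂L/∂y'
    = y sqrt(1 + y'^2) − y · y'^2 / sqrt(1 + y'^2)
    = y (1 + y'^2 − y'^2) / sqrt(1 + y'^2)
    = y / sqrt(1 + y'^2) = C.
Squaring gives y^2 = C^2 (1 + y'^2), i.e.
    y'^2 = y^2 / C^2 − 1.
Separating variables,
    dy / sqrt(y^2 − C^2) = dx / C,
and integrating gives arccosh(y / C) = (x − a)/C, so
    y(x) = C cosh((x − a)/C),
the catenary. The constants C and a are fixed by the two endpoint conditions (and, for the hanging-chain problem, the length constraint selects C).
Now fit the given data. The endpoints x = ±12 are symmetric at equal height, so the catenary is even about its minimum: a = 0 and y(x) = C cosh(x/C). The lowest point is y(0) = C cosh(0) = C, and we are told y(0) = 14, so C = 14. Therefore
    y(x) = 14 cosh(x/14),
and at the endpoints
    y(±12) = 14 cosh(12/14).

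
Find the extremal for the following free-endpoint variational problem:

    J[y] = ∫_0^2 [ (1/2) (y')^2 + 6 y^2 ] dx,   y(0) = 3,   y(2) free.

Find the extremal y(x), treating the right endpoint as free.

The Lagrangian L = (1/2) (y')^2 + 6 y^2 gives
    ∂L/∂y = 12 y,   ∂L/∂y' = y'.
Euler-Lagrange: y'' − 12 y = 0.
With k = sqrt(12), the general solution is
    y(x) = A cosh(sqrt(12) x) + B sinh(sqrt(12) x).
Fixed left endpoint y(0) = 3 ⇒ A = 3.
The right endpoint x = 2 is free, so the natural (transversality) condition is ∂L/∂y' |_{x=2} = 0, i.e. y'(2) = 0.
Compute y'(x) = A k sinh(k x) + B k cosh(k x), so
    y'(2) = A k sinh(k·2) + B k cosh(k·2) = 0
    ⇒ B = −A tanh(k·2) = − 3 tanh(sqrt(12)·2).
Therefore the extremal is
    y(x) = 3 cosh(sqrt(12) x) − 3 tanh(sqrt(12)·2) sinh(sqrt(12) x).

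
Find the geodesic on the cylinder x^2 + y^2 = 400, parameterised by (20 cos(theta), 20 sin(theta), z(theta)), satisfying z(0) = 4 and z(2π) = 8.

Parameterise the cylinder of radius R = 20 as
    r(θ) = (20 cos θ, 20 sin θ, z(θ)).
The arc-length element is
    ds = sqrt(400 + (dz/dθ)^2) dθ,
so the Lagrangian is L = sqrt(400 + z'^2).
L depends on z' only, not on z or θ, so ∂L/∂z = 0 and
    ∂L/∂z' = z' / sqrt(400 + z'^2).
The Euler-Lagrange equation gives
    d/dθ( z' / sqrt(400 + z'^2) ) = 0,
so z' is constant. Integrating once:
    z(θ) = a θ + b,
a helix on the cylinder (a straight line when the cylinder is unrolled). The constants a, b are determined by the endpoint conditions.
With endpoint conditions z(0) = 4 and z(2π) = 8: from z(0) = b we get b = 4, and a·2π + 4 = 8 gives a = 2/π, so
    z(θ) = (2/π) θ + 4.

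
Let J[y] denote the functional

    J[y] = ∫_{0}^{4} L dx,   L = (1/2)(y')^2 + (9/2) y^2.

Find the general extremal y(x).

The Lagrangian is L = (1/2)(y')^2 + (9/2) y^2.
∂L/∂y = 9y.
∂L/∂y' = y'.
The Euler-Lagrange equation d/dx(∂L/∂y') − ∂L/∂y = 0 becomes:
    y'' - 9 y = 0
General solution: y(x) = A e^(3x) + B e^(-3x), where A and B are arbitrary constants fixed by the endpoint conditions.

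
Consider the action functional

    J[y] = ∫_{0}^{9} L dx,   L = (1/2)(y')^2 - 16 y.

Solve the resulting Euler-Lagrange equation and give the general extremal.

The Lagrangian is L = (1/2)(y')^2 - 16 y.
∂L/∂y = -16.
∂L/∂y' = y'.
The Euler-Lagrange equation d/dx(∂L/∂y') − ∂L/∂y = 0 becomes:
    y'' + 16 = 0
General solution: y(x) = -8 x^2 + A x + B, where A and B are arbitrary constants fixed by the endpoint conditions.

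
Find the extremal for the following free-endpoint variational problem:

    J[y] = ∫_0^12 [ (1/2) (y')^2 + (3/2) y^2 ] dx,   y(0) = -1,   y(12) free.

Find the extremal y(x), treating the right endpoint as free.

The Lagrangian L = (1/2) (y')^2 + (3/2) y^2 gives
    ∂L/∂y = 3 y,   ∂L/∂y' = y'.
Euler-Lagrange: y'' − 3 y = 0.
With k = sqrt(3), the general solution is
    y(x) = A cosh(sqrt(3) x) + B sinh(sqrt(3) x).
Fixed left endpoint y(0) = -1 ⇒ A = -1.
The right endpoint x = 12 is free, so the natural (transversality) condition is ∂L/∂y' |_{x=12} = 0, i.e. y'(12) = 0.
Compute y'(x) = A k sinh(k x) + B k cosh(k x), so
    y'(12) = A k sinh(k·12) + B k cosh(k·12) = 0
    ⇒ B = −A tanh(k·12) = tanh(sqrt(3)·12).
Therefore the extremal is
    y(x) = −cosh(sqrt(3) x) + tanh(sqrt(3)·12) sinh(sqrt(3) x).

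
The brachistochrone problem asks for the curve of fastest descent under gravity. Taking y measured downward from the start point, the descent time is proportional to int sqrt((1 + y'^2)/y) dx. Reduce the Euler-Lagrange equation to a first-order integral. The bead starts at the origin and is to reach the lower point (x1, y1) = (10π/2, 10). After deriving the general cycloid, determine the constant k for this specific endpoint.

The Lagrangian L = sqrt((1 + y'^2) / y) has no explicit x dependence, so the Beltrami identity applies:
    L − y' ∂L/∂y' = C.
Compute ∂L/∂y' = y' / sqrt(y (1 + y'^2)).
Substitute:
    sqrt((1 + y'^2)/y) − y'·y' / sqrt(y (1 + y'^2))
    = (1 + y'^2) / sqrt(y (1 + y'^2)) − y'^2 / sqrt(y (1 + y'^2))
    = 1 / sqrt(y (1 + y'^2)) = C.
Squaring and rearranging gives the first integral
    y (1 + y'^2) = 1/C^2 =: k   (constant).
Solving this first-order ODE by the substitution
    y = (k/2)(1 − cos θ)
yields the cycloid parameterisation
    x(θ) = (k/2)(θ − sin θ),   y(θ) = (k/2)(1 − cos θ).
The constant k is fixed by the endpoint condition.
Now fit the given lower endpoint (x1, y1) = (10π/2, 10). At the bottom of the first arch (θ = π), the parametric equations give
    y(π) = (k/2)(1 − cos π) = k,
    x(π) = (k/2)(π − sin π) = kπ/2.
Matching y(π) = 10 gives k = 10, consistent with x(π) = 10π/2. Therefore the specific cycloid is
    x(θ) = (10/2)(θ − sin θ),   y(θ) = (10/2)(1 − cos θ).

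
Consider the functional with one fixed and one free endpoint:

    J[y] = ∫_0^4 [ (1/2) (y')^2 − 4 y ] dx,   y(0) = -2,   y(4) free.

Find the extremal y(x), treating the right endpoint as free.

The Lagrangian L = (1/2) (y')^2 − 4 y gives
    ∂L/∂y = −4,   ∂L/∂y' = y'.
Euler-Lagrange: d/dx(y') − (−4) = 0, i.e. y'' + 4 = 0, so
    y(x) = −(4/2) x^2 + C1 x + C2.
Fixed left endpoint y(0) = -2 ⇒ C2 = -2.
The right endpoint x = 4 is free, so the natural (transversality) condition is ∂L/∂y' |_{x=4} = 0, i.e. y'(4) = 0.
Compute y'(x) = −4 x + C1, so y'(4) = −16 + C1 = 0 ⇒ C1 = 16.
Therefore the extremal is
    y(x) = −2 x^2 + 16 x − 2.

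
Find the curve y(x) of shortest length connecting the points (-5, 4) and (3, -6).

Arc-length functional: J[y] = ∫ sqrt(1 + (y')^2) dx.
Lagrangian L = sqrt(1 + (y')^2) has no explicit y dependence, so ∂L/∂y = 0 and the Euler-Lagrange equation gives
    d/dx( y' / sqrt(1 + (y')^2) ) = 0  ⇒  y' / sqrt(1 + (y')^2) = const.
Hence y' is constant, so y(x) is affine.
Fitting the endpoints (-5, 4) and (3, -6):
    slope m = ((-6) − 4) / (3 − (-5)) = -5/4,
    intercept c = 4 − m·(-5) = -9/4.
Extremal: y(x) = (-5/4) x - 9/4.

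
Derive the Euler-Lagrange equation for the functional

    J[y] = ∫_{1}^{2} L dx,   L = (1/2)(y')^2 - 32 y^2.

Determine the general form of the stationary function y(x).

The Lagrangian is L = (1/2)(y')^2 - 32 y^2.
∂L/∂y = -64y.
∂L/∂y' = y'.
The Euler-Lagrange equation d/dx(∂L/∂y') − ∂L/∂y = 0 becomes:
    y'' + 64 y = 0
General solution: y(x) = A sin(8x) + B cos(8x), where A and B are arbitrary constants fixed by the endpoint conditions.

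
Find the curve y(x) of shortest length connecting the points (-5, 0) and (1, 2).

Arc-length functional: J[y] = ∫ sqrt(1 + (y')^2) dx.
Lagrangian L = sqrt(1 + (y')^2) has no explicit y dependence, so ∂L/∂y = 0 and the Euler-Lagrange equation gives
    d/dx( y' / sqrt(1 + (y')^2) ) = 0  ⇒  y' / sqrt(1 + (y')^2) = const.
Hence y' is constant, so y(x) is affine.
Fitting the endpoints (-5, 0) and (1, 2):
    slope m = (2 − 0) / (1 − (-5)) = 1/3,
    intercept c = 0 − m·(-5) = 5/3.
Extremal: y(x) = (1/3) x + 5/3.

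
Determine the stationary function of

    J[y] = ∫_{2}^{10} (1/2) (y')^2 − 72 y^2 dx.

The Lagrangian is L = (1/2) (y')^2 − 72 y^2.
Compute ∂L/∂y = -144y, ∂L/∂y' = y'.
The Euler-Lagrange equation d/dx(∂L/∂y') − ∂L/∂y = 0 reduces to
    y'' + 144 y = 0.
Its general solution is
    y(x) = A sin(12x) + B cos(12x),
with A, B fixed by the endpoint conditions.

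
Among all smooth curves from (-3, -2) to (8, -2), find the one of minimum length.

Arc-length functional: J[y] = ∫ sqrt(1 + (y')^2) dx.
Lagrangian L = sqrt(1 + (y')^2) has no explicit y dependence, so ∂L/∂y = 0 and the Euler-Lagrange equation gives
    d/dx( y' / sqrt(1 + (y')^2) ) = 0  ⇒  y' / sqrt(1 + (y')^2) = const.
Hence y' is constant, so y(x) is affine.
Fitting the endpoints (-3, -2) and (8, -2):
    slope m = ((-2) − (-2)) / (8 − (-3)) = 0,
    intercept c = (-2) − m·(-3) = -2.
Extremal: y(x) = -2.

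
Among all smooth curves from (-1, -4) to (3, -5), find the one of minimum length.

Arc-length functional: J[y] = ∫ sqrt(1 + (y')^2) dx.
Lagrangian L = sqrt(1 + (y')^2) has no explicit y dependence, so ∂L/∂y = 0 and the Euler-Lagrange equation gives
    d/dx( y' / sqrt(1 + (y')^2) ) = 0  ⇒  y' / sqrt(1 + (y')^2) = const.
Hence y' is constant, so y(x) is affine.
Fitting the endpoints (-1, -4) and (3, -5):
    slope m = ((-5) − (-4)) / (3 − (-1)) = -1/4,
    intercept c = (-4) − m·(-1) = -17/4.
Extremal: y(x) = (-1/4) x - 17/4.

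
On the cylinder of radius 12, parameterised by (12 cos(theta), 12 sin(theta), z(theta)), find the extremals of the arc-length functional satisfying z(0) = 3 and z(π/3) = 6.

Parameterise the cylinder of radius R = 12 as
    r(θ) = (12 cos θ, 12 sin θ, z(θ)).
The arc-length element is
    ds = sqrt(144 + (dz/dθ)^2) dθ,
so the Lagrangian is L = sqrt(144 + z'^2).
L depends on z' only, not on z or θ, so ∂L/∂z = 0 and
    ∂L/∂z' = z' / sqrt(144 + z'^2).
The Euler-Lagrange equation gives
    d/dθ( z' / sqrt(144 + z'^2) ) = 0,
so z' is constant. Integrating once:
    z(θ) = a θ + b,
a helix on the cylinder (a straight line when the cylinder is unrolled). The constants a, b are determined by the endpoint conditions.
With endpoint conditions z(0) = 3 and z(π/3) = 6: from z(0) = b we get b = 3, and a·π/3 + 3 = 6 gives a = 9/π, so
    z(θ) = (9/π) θ + 3.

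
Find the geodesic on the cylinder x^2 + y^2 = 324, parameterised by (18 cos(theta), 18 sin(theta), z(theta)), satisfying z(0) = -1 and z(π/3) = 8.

Parameterise the cylinder of radius R = 18 as
    r(θ) = (18 cos θ, 18 sin θ, z(θ)).
The arc-length element is
    ds = sqrt(324 + (dz/dθ)^2) dθ,
so the Lagrangian is L = sqrt(324 + z'^2).
L depends on z' only, not on z or θ, so ∂L/∂z = 0 and
    ∂L/∂z' = z' / sqrt(324 + z'^2).
The Euler-Lagrange equation gives
    d/dθ( z' / sqrt(324 + z'^2) ) = 0,
so z' is constant. Integrating once:
    z(θ) = a θ + b,
a helix on the cylinder (a straight line when the cylinder is unrolled). The constants a, b are determined by the endpoint conditions.
With endpoint conditions z(0) = -1 and z(π/3) = 8: from z(0) = b we get b = -1, and a·π/3 + -1 = 8 gives a = 27/π, so
    z(θ) = (27/π) θ − 1.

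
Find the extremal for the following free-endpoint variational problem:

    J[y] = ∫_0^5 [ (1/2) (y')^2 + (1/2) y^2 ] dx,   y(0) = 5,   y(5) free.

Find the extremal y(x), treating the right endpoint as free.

The Lagrangian L = (1/2) (y')^2 + (1/2) y^2 gives
    ∂L/∂y = 1 y,   ∂L/∂y' = y'.
Euler-Lagrange: y'' − y = 0.
With k = 1, the general solution is
    y(x) = A cosh(x) + B sinh(x).
Fixed left endpoint y(0) = 5 ⇒ A = 5.
The right endpoint x = 5 is free, so the natural (transversality) condition is ∂L/∂y' |_{x=5} = 0, i.e. y'(5) = 0.
Compute y'(x) = A k sinh(k x) + B k cosh(k x), so
    y'(5) = A k sinh(k·5) + B k cosh(k·5) = 0
    ⇒ B = −A tanh(k·5) = − 5 tanh(1·5).
Therefore the extremal is
    y(x) = 5 cosh(1 x) − 5 tanh(1·5) sinh(1 x).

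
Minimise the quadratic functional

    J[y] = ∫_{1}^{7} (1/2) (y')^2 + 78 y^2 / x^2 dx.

The Lagrangian is L = (1/2) (y')^2 + 78 y^2 / x^2.
Compute ∂L/∂y = 156y/x^2, ∂L/∂y' = y'.
The Euler-Lagrange equation d/dx(∂L/∂y') − ∂L/∂y = 0 reduces to
    y'' − 156/x^2 · y = 0  (x > 0).
Its general solution is
    y(x) = A x^13 + B x^(-12),
with A, B fixed by the endpoint conditions.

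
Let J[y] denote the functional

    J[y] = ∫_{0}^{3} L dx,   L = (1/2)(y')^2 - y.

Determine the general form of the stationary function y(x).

The Lagrangian is L = (1/2)(y')^2 - y.
∂L/∂y = -1.
∂L/∂y' = y'.
The Euler-Lagrange equation d/dx(∂L/∂y') − ∂L/∂y = 0 becomes:
    y'' + 1 = 0
General solution: y(x) = -x^2/2 + A x + B, where A and B are arbitrary constants fixed by the endpoint conditions.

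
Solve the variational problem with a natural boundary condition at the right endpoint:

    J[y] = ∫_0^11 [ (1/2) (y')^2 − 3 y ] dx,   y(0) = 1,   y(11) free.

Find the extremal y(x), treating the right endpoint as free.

The Lagrangian L = (1/2) (y')^2 − 3 y gives
    ∂L/∂y = −3,   ∂L/∂y' = y'.
Euler-Lagrange: d/dx(y') − (−3) = 0, i.e. y'' + 3 = 0, so
    y(x) = −(3/2) x^2 + C1 x + C2.
Fixed left endpoint y(0) = 1 ⇒ C2 = 1.
The right endpoint x = 11 is free, so the natural (transversality) condition is ∂L/∂y' |_{x=11} = 0, i.e. y'(11) = 0.
Compute y'(x) = −3 x + C1, so y'(11) = −33 + C1 = 0 ⇒ C1 = 33.
Therefore the extremal is
    y(x) = −(3/2) x^2 + 33 x + 1.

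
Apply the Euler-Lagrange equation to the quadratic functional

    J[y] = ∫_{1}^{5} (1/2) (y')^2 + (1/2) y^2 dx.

The Lagrangian is L = (1/2) (y')^2 + (1/2) y^2.
Compute ∂L/∂y = y, ∂L/∂y' = y'.
The Euler-Lagrange equation d/dx(∂L/∂y') − ∂L/∂y = 0 reduces to
    y'' − y = 0.
Its general solution is
    y(x) = A e^x + B e^(−x),
with A, B fixed by the endpoint conditions.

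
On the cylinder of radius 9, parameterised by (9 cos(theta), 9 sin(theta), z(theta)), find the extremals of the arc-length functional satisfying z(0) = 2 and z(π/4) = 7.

Parameterise the cylinder of radius R = 9 as
    r(θ) = (9 cos θ, 9 sin θ, z(θ)).
The arc-length element is
    ds = sqrt(81 + (dz/dθ)^2) dθ,
so the Lagrangian is L = sqrt(81 + z'^2).
L depends on z' only, not on z or θ, so ∂L/∂z = 0 and
    ∂L/∂z' = z' / sqrt(81 + z'^2).
The Euler-Lagrange equation gives
    d/dθ( z' / sqrt(81 + z'^2) ) = 0,
so z' is constant. Integrating once:
    z(θ) = a θ + b,
a helix on the cylinder (a straight line when the cylinder is unrolled). The constants a, b are determined by the endpoint conditions.
With endpoint conditions z(0) = 2 and z(π/4) = 7: from z(0) = b we get b = 2, and a·π/4 + 2 = 7 gives a = 20/π, so
    z(θ) = (20/π) θ + 2.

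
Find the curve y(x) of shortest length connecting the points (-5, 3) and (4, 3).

Arc-length functional: J[y] = ∫ sqrt(1 + (y')^2) dx.
Lagrangian L = sqrt(1 + (y')^2) has no explicit y dependence, so ∂L/∂y = 0 and the Euler-Lagrange equation gives
    d/dx( y' / sqrt(1 + (y')^2) ) = 0  ⇒  y' / sqrt(1 + (y')^2) = const.
Hence y' is constant, so y(x) is affine.
Fitting the endpoints (-5, 3) and (4, 3):
    slope m = (3 − 3) / (4 − (-5)) = 0,
    intercept c = 3 − m·(-5) = 3.
Extremal: y(x) = 3.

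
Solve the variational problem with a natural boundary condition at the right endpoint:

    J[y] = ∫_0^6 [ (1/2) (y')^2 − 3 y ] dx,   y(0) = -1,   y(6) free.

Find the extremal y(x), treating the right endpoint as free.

The Lagrangian L = (1/2) (y')^2 − 3 y gives
    ∂L/∂y = −3,   ∂L/∂y' = y'.
Euler-Lagrange: d/dx(y') − (−3) = 0, i.e. y'' + 3 = 0, so
    y(x) = −(3/2) x^2 + C1 x + C2.
Fixed left endpoint y(0) = -1 ⇒ C2 = -1.
The right endpoint x = 6 is free, so the natural (transversality) condition is ∂L/∂y' |_{x=6} = 0, i.e. y'(6) = 0.
Compute y'(x) = −3 x + C1, so y'(6) = −18 + C1 = 0 ⇒ C1 = 18.
Therefore the extremal is
    y(x) = −(3/2) x^2 + 18 x − 1.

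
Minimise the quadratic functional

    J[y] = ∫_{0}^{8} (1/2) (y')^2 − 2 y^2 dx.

The Lagrangian is L = (1/2) (y')^2 − 2 y^2.
Compute ∂L/∂y = -4y, ∂L/∂y' = y'.
The Euler-Lagrange equation d/dx(∂L/∂y') − ∂L/∂y = 0 reduces to
    y'' + 4 y = 0.
Its general solution is
    y(x) = A sin(2x) + B cos(2x),
with A, B fixed by the endpoint conditions.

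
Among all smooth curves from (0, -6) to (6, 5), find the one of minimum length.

Arc-length functional: J[y] = ∫ sqrt(1 + (y')^2) dx.
Lagrangian L = sqrt(1 + (y')^2) has no explicit y dependence, so ∂L/∂y = 0 and the Euler-Lagrange equation gives
    d/dx( y' / sqrt(1 + (y')^2) ) = 0  ⇒  y' / sqrt(1 + (y')^2) = const.
Hence y' is constant, so y(x) is affine.
Fitting the endpoints (0, -6) and (6, 5):
    slope m = (5 − (-6)) / (6 − 0) = 11/6,
    intercept c = (-6) − m·0 = -6.
Extremal: y(x) = (11/6) x - 6.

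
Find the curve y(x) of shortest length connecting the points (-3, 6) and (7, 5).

Arc-length functional: J[y] = ∫ sqrt(1 + (y')^2) dx.
Lagrangian L = sqrt(1 + (y')^2) has no explicit y dependence, so ∂L/∂y = 0 and the Euler-Lagrange equation gives
    d/dx( y' / sqrt(1 + (y')^2) ) = 0  ⇒  y' / sqrt(1 + (y')^2) = const.
Hence y' is constant, so y(x) is affine.
Fitting the endpoints (-3, 6) and (7, 5):
    slope m = (5 − 6) / (7 − (-3)) = -1/10,
    intercept c = 6 − m·(-3) = 57/10.
Extremal: y(x) = (-1/10) x + 57/10.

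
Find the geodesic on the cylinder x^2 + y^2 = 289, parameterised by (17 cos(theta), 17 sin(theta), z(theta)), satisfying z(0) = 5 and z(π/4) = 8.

Parameterise the cylinder of radius R = 17 as
    r(θ) = (17 cos θ, 17 sin θ, z(θ)).
The arc-length element is
    ds = sqrt(289 + (dz/dθ)^2) dθ,
so the Lagrangian is L = sqrt(289 + z'^2).
L depends on z' only, not on z or θ, so ∂L/∂z = 0 and
    ∂L/∂z' = z' / sqrt(289 + z'^2).
The Euler-Lagrange equation gives
    d/dθ( z' / sqrt(289 + z'^2) ) = 0,
so z' is constant. Integrating once:
    z(θ) = a θ + b,
a helix on the cylinder (a straight line when the cylinder is unrolled). The constants a, b are determined by the endpoint conditions.
With endpoint conditions z(0) = 5 and z(π/4) = 8: from z(0) = b we get b = 5, and a·π/4 + 5 = 8 gives a = 12/π, so
    z(θ) = (12/π) θ + 5.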